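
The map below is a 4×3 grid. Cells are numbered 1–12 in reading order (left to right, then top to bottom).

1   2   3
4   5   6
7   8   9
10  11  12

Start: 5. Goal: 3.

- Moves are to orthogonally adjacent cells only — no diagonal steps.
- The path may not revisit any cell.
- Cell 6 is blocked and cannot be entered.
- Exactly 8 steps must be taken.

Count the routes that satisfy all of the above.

1

Need simple routes of exactly 8 moves from 5 to 3 (Manhattan distance 2, so 3 moves are spent on a detour and 3 undoing it).
Enumerating: 5 8 11 10 7 4 1 2 3.
That gives 1 route.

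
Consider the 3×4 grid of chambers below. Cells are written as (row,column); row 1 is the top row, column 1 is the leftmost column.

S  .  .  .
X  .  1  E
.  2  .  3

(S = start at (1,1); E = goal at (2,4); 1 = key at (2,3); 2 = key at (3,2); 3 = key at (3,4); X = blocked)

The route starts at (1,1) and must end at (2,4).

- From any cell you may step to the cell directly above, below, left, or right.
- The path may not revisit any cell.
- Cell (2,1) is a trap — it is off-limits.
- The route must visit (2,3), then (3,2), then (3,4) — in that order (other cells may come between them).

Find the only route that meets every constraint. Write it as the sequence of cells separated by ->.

The waypoints must appear in the order (2,3), (3,2), (3,4), with no cell reused.
Route from (1,1): right 2 to (1,3), down 1 to (2,3), left 1 to (2,2), down 1 to (3,2), right 2 to (3,4), up 1 to (2,4) — 8 moves in all.
Check: order respected (1 at step 3, 2 at step 5, 3 at step 7).

(1,1) -> (1,2) -> (1,3) -> (2,3) -> (2,2) -> (3,2) -> (3,3) -> (3,4) -> (2,4)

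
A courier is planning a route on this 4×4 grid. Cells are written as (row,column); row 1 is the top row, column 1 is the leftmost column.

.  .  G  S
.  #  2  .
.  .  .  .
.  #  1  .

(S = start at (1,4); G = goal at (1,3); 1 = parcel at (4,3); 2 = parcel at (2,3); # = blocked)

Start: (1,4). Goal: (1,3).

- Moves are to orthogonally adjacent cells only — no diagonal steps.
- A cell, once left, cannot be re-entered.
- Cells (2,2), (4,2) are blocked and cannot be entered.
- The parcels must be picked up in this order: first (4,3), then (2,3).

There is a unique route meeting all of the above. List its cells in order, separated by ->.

(1,4) -> (2,4) -> (3,4) -> (4,4) -> (4,3) -> (3,3) -> (2,3) -> (1,3)

The waypoints must appear in the order (4,3), (2,3), with no cell reused.
Route from (1,4): down 3 to (4,4), left 1 to (4,3), up 3 to (1,3) — 7 moves in all.
Check: order respected (1 at step 4, 2 at step 6).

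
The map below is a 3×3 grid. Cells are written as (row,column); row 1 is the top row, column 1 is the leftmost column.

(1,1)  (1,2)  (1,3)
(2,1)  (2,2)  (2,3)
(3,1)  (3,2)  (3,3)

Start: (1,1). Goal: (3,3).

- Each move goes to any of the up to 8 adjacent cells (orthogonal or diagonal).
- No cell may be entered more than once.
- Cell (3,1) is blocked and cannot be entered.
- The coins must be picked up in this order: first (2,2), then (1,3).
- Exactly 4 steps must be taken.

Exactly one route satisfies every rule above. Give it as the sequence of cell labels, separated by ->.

The waypoints must appear in the order (2,2), (1,3), with no cell reused.
Route from (1,1): down-right to (2,2), up-right to (1,3), 2× down (reaching (3,3)) — 4 moves in all.
Check: order respected ((2,2) at step 1, (1,3) at step 2); 4 moves as required.

(1,1) -> (2,2) -> (1,3) -> (2,3) -> (3,3)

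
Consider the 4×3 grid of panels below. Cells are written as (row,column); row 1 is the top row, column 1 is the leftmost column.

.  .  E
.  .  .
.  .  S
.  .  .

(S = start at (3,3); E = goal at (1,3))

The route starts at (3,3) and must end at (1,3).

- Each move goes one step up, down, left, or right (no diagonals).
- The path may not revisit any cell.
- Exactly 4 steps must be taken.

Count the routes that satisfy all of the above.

3

Need simple routes of exactly 4 moves from (3,3) to (1,3) (Manhattan distance 2, so 1 moves are spent on a detour and 1 undoing it).
Enumerating: (3,3) (2,3) (2,2) (1,2) (1,3) | (3,3) (3,2) (2,2) (1,2) (1,3) | (3,3) (3,2) (2,2) (2,3) (1,3).
That gives 3 routes.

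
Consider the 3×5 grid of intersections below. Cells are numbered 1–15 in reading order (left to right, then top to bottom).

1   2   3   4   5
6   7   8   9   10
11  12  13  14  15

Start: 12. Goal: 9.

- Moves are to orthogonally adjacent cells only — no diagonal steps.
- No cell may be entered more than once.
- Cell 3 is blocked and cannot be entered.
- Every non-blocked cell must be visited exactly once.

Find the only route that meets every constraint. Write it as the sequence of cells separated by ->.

Need to visit all 14 open cells exactly once, starting at 12 and ending at 9.
Cell 1 has only two open neighbours (6 and 2), so the path must pass straight through it: one of those is the cell it's entered from and the other is where it exits.
Route from 12: left 1 to 11, up 2 to 1, right 1 to 2, down 1 to 7, right 1 to 8, down 1 to 13, right 2 to 15, up 2 to 5, left 1 to 4, down 1 to 9 — 13 moves in all.
Check: all 14 open cells covered.

12 -> 11 -> 6 -> 1 -> 2 -> 7 -> 8 -> 13 -> 14 -> 15 -> 10 -> 5 -> 4 -> 9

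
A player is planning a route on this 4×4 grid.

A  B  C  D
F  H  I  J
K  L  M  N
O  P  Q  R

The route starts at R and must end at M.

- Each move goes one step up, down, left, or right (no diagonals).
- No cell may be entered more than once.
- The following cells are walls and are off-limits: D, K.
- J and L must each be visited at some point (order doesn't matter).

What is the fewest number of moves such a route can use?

Any route passes through J and L in some order between R and M. Summing Manhattan distances along each leg and taking the cheapest ordering (R → J → L → M) gives a lower bound of 2 + 3 + 1 = 6 moves.
A route of 6 moves achieves this: R → N → J → I → H → L → M.
Since 6 matches the lower bound, it is optimal.

6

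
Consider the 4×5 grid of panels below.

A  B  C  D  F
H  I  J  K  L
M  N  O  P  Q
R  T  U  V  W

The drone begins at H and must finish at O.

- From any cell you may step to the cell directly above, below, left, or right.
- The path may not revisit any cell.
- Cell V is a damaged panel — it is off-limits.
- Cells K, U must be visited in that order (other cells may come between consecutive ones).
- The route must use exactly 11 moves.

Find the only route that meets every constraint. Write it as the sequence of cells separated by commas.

H, A, B, C, D, K, J, I, N, T, U, O

The waypoints must appear in the order K, U, with no cell reused.
Route from H: up 1 to A, right 3 to D, down 1 to K, left 2 to I, down 2 to T, right 1 to U, up 1 to O — 11 moves in all.
Check: order respected (K at step 5, U at step 10); 11 moves as required.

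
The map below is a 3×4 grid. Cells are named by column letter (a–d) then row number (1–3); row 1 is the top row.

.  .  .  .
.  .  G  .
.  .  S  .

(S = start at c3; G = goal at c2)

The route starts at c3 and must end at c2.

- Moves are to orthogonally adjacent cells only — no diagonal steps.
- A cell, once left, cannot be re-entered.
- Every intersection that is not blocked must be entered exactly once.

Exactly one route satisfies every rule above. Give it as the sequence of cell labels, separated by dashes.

Need to visit all 12 open cells exactly once, starting at c3 and ending at c2.
Cell d3 has only two open neighbours (d2 and c3), so the path must pass straight through it: one of those is the cell it's entered from and the other is where it exits.
Route from c3: right 1 to d3, up 2 to d1, left 3 to a1, down 2 to a3, right 1 to b3, up 1 to b2, right 1 to c2 — 11 moves in all.
Check: all 12 open cells covered.

c3 - d3 - d2 - d1 - c1 - b1 - a1 - a2 - a3 - b3 - b2 - c2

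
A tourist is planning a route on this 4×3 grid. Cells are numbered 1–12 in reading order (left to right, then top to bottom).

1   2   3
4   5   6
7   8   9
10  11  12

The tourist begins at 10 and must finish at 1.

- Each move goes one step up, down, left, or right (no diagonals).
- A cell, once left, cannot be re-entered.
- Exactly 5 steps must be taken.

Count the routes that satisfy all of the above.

6

Need simple routes of exactly 5 moves from 10 to 1 (Manhattan distance 3, so 1 moves are spent on a detour and 1 undoing it).
Enumerating: 10 7 4 5 2 1 | 10 7 8 5 2 1 | 10 7 8 5 4 1 | 10 11 8 5 2 1 | 10 11 8 5 4 1 | 10 11 8 7 4 1.
That gives 6 routes.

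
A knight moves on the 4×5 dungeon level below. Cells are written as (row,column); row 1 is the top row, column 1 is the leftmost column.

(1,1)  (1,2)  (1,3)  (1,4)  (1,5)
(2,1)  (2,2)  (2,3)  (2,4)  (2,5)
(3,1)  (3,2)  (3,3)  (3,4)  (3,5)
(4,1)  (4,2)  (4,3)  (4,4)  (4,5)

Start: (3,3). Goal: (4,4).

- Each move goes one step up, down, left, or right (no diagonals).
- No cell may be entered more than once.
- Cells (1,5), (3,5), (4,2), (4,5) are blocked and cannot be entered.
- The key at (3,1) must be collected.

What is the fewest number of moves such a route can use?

8

Any route passes through (3,1) somewhere between (3,3) and (4,4). Summing Manhattan distances along the two legs ((3,3) → (3,1) → (4,4)) gives a lower bound of 2 + 4 = 6 moves.
The shortest route satisfying every rule uses 8 moves: (3,3) → (3,2) → (3,1) → (2,1) → (2,2) → (2,3) → (2,4) → (3,4) → (4,4).
The bound of 6 isn't tight here; checking systematically, no route of length 6 through 7 satisfies every constraint, so 8 is the minimum.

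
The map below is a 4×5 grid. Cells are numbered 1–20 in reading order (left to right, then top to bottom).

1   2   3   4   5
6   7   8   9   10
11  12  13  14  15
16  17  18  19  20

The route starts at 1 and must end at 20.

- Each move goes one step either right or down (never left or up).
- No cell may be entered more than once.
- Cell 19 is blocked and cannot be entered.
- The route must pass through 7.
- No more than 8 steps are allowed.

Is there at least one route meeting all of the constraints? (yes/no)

yes

One route that works: 1 → 6 → 7 → 12 → 13 → 14 → 15 → 20.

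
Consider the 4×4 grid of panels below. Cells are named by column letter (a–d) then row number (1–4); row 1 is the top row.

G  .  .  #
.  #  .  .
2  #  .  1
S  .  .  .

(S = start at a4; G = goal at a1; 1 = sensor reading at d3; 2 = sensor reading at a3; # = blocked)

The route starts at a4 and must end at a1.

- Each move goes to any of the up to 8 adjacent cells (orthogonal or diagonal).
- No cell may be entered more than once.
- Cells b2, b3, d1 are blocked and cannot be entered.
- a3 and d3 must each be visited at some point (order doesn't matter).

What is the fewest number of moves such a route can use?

7

Any route passes through a3 and d3 in some order between a4 and a1. Summing Chebyshev distances along each leg and taking the cheapest ordering (a4 → a3 → d3 → a1) gives a lower bound of 1 + 3 + 3 = 7 moves.
A route of 7 moves achieves this: a4 → a3 → b4 → c3 → d3 → c2 → b1 → a1.
Since 7 matches the lower bound, it is optimal.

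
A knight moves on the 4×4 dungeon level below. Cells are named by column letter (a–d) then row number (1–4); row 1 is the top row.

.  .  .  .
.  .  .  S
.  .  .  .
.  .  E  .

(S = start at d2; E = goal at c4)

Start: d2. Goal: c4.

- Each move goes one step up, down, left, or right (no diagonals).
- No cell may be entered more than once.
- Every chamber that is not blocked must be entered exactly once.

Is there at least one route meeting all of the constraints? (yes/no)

One route that works: d2 → d1 → c1 → c2 → b2 → b1 → a1 → a2 → a3 → a4 → b4 → b3 → c3 → d3 → d4 → c4.

yes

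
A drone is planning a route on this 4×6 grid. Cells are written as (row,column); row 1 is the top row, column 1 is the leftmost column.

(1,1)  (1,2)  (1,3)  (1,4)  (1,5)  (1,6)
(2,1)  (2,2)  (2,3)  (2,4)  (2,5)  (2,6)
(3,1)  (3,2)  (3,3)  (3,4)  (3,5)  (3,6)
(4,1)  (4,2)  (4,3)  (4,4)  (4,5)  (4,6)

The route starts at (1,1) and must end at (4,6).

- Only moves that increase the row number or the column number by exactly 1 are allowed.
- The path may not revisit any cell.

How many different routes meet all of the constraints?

56

A right/down-only route from (1,1) to (4,6) makes exactly 3 down-moves and 5 right-moves in some order.
With no other constraints that would be C(8,3) = 56 routes.
That gives 56 routes.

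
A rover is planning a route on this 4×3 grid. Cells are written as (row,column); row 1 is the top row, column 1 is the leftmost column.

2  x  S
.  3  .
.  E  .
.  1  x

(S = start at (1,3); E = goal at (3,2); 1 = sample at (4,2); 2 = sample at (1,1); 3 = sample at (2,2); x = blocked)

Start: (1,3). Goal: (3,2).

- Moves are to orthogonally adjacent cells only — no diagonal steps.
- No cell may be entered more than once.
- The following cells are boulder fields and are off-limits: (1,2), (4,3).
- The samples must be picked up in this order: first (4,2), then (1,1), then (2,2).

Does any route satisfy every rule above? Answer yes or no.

(1,1) must be visited but has only one open neighbour ((2,1)), and it is neither the start nor the goal — the route would have to enter and leave through (2,1), re-entering it.

no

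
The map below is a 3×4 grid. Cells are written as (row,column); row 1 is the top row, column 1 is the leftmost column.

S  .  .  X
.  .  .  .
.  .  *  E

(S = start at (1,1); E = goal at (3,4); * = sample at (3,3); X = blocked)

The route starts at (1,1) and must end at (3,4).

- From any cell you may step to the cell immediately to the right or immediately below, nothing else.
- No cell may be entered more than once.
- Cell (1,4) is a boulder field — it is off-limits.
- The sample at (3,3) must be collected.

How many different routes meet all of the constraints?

6

A right/down-only route from (1,1) to (3,4) makes exactly 2 down-moves and 3 right-moves in some order.
With no other constraints that would be C(5,2) = 10 routes.
Split at (3,3) and multiply the segment counts (each segment already excludes blocked cells): (1,1)→(3,3): 6; (3,3)→(3,4): 1; product = 6.
That gives 6 routes.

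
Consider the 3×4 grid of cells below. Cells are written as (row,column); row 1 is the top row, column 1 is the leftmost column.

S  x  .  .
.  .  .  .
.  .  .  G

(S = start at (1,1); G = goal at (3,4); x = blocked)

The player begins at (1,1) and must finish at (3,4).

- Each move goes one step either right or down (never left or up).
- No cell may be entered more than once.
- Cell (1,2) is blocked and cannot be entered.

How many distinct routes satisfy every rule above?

A right/down-only route from (1,1) to (3,4) makes exactly 2 down-moves and 3 right-moves in some order.
With no other constraints that would be C(5,2) = 10 routes.
Subtract routes through each blocked cell (inclusion–exclusion for overlaps): − through (1,2): 6 → 4.
That gives 4 routes.

4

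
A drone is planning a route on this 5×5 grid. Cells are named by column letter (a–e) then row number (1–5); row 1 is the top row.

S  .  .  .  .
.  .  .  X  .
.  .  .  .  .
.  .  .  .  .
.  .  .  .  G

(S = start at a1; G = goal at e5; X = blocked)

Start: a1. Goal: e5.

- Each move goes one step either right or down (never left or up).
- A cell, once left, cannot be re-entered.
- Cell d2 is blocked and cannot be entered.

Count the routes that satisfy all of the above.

A right/down-only route from a1 to e5 makes exactly 4 down-moves and 4 right-moves in some order.
With no other constraints that would be C(8,4) = 70 routes.
Subtract routes through each blocked cell (inclusion–exclusion for overlaps): − through d2: 16 → 54.
That gives 54 routes.

54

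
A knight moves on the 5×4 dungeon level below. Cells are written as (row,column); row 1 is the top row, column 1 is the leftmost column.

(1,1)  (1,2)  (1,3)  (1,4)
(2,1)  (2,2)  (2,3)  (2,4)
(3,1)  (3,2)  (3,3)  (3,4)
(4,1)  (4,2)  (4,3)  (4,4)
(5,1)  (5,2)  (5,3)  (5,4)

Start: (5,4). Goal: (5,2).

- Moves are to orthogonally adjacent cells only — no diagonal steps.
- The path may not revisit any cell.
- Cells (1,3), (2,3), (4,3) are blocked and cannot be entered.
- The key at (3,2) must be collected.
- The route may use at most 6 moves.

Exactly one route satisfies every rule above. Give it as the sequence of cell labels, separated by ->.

(5,4) -> (4,4) -> (3,4) -> (3,3) -> (3,2) -> (4,2) -> (5,2)

The 6-move cap with required stops at (3,2) leaves no slack for detours.
Route from (5,4): 2× up (reaching (3,4)), 2× left (reaching (3,2)), 2× down (reaching (5,2)) — 6 moves in all.
Check: all required cells visited; 6 ≤ 6 moves.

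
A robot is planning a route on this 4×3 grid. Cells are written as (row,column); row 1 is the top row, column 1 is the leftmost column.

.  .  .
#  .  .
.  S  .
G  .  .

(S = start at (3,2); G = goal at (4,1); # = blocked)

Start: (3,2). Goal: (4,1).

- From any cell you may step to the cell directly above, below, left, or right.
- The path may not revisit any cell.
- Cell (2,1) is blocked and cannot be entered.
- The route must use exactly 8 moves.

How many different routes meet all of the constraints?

1

Need simple routes of exactly 8 moves from (3,2) to (4,1) (Manhattan distance 2, so 3 moves are spent on a detour and 3 undoing it).
Enumerating: (3,2) (2,2) (1,2) (1,3) (2,3) (3,3) (4,3) (4,2) (4,1).
That gives 1 route.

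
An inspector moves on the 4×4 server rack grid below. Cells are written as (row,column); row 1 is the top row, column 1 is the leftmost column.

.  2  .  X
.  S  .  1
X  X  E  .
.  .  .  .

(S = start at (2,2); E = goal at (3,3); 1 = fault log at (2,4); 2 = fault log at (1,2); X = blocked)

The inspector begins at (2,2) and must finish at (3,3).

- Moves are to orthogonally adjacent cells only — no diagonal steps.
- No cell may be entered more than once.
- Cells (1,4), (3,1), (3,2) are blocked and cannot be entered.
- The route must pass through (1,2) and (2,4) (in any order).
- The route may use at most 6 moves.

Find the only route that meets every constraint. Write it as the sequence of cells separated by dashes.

The budget equals the shortest possible length, so every move has to be on a shortest route through the required cells.
Route from (2,2): up 1 to (1,2), right 1 to (1,3), down 1 to (2,3), right 1 to (2,4), down 1 to (3,4), left 1 to (3,3) — 6 moves in all.
Check: all required cells visited; 6 ≤ 6 moves.

(2,2) - (1,2) - (1,3) - (2,3) - (2,4) - (3,4) - (3,3)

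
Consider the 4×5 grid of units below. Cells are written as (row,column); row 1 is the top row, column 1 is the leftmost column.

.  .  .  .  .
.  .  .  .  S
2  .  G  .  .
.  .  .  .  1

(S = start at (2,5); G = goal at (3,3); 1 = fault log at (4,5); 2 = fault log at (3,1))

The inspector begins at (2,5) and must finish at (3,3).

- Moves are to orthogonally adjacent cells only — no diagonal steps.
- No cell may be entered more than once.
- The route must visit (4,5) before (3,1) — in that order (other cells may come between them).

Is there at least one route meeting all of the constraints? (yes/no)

One route that works: (2,5) → (3,5) → (4,5) → (4,4) → (4,3) → (4,2) → (4,1) → (3,1) → (3,2) → (3,3).

yes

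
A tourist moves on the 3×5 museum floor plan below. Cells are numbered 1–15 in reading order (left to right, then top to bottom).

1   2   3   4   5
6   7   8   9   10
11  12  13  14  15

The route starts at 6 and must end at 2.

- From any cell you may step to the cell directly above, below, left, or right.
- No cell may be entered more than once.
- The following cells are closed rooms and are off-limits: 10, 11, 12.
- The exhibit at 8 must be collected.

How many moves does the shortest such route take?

4

Any route passes through 8 somewhere between 6 and 2. Summing Manhattan distances along the two legs (6 → 8 → 2) gives a lower bound of 2 + 2 = 4 moves.
A route of 4 moves achieves this: 6 → 7 → 8 → 3 → 2.
Since 4 matches the lower bound, it is optimal.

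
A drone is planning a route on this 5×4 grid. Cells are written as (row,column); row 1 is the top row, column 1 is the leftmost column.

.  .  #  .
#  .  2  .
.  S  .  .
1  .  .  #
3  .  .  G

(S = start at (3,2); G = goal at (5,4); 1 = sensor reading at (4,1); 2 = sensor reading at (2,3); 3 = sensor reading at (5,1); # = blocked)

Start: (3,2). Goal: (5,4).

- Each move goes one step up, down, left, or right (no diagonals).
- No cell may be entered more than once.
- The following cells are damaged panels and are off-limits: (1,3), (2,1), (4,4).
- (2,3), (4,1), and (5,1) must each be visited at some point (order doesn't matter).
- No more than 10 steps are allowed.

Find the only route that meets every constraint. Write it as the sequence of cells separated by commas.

The budget equals the shortest possible length, so every move has to be on a shortest route through the required cells.
Route from (3,2): up to (2,2), right to (2,3), 2× down (reaching (4,3)), 2× left (reaching (4,1)), down to (5,1), 3× right (reaching (5,4)) — 10 moves in all.
Check: all required cells visited; 10 ≤ 10 moves.

(3,2), (2,2), (2,3), (3,3), (4,3), (4,2), (4,1), (5,1), (5,2), (5,3), (5,4)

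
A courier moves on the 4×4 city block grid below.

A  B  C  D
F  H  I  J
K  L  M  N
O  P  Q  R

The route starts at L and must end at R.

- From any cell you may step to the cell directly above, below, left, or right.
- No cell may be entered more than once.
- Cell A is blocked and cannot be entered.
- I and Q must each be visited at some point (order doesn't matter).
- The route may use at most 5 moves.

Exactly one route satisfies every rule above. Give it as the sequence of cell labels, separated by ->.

L -> H -> I -> M -> Q -> R

The budget equals the shortest possible length, so every move has to be on a shortest route through the required cells.
Route from L: up to H, right to I, 2× down (reaching Q), right to R — 5 moves in all.
Check: all required cells visited; 5 ≤ 5 moves.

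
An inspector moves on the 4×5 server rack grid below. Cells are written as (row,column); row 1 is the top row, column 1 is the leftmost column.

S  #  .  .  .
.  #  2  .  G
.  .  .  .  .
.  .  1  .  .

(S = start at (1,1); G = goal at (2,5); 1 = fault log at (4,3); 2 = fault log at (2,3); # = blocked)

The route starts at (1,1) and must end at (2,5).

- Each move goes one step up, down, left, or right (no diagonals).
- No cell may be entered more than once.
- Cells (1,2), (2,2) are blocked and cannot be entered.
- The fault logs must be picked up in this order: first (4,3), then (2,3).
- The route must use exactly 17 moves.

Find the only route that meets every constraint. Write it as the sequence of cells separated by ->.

(1,1) -> (2,1) -> (3,1) -> (4,1) -> (4,2) -> (3,2) -> (3,3) -> (4,3) -> (4,4) -> (4,5) -> (3,5) -> (3,4) -> (2,4) -> (2,3) -> (1,3) -> (1,4) -> (1,5) -> (2,5)

The waypoints must appear in the order (4,3), (2,3), with no cell reused.
Route from (1,1): down 3 to (4,1), right 1 to (4,2), up 1 to (3,2), right 1 to (3,3), down 1 to (4,3), right 2 to (4,5), up 1 to (3,5), left 1 to (3,4), up 1 to (2,4), left 1 to (2,3), up 1 to (1,3), right 2 to (1,5), down 1 to (2,5) — 17 moves in all.
Check: order respected (1 at step 7, 2 at step 13); 17 moves as required.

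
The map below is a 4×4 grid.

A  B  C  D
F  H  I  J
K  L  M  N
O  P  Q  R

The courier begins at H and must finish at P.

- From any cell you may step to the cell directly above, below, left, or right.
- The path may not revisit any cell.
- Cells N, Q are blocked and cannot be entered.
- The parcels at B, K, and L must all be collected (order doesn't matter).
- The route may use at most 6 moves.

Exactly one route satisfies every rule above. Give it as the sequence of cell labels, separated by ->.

H -> B -> A -> F -> K -> L -> P

The 6-move cap with required stops at B, K, L leaves no slack for detours.
Route from H: up to B, left to A, 2× down (reaching K), right to L, down to P — 6 moves in all.
Check: all required cells visited; 6 ≤ 6 moves.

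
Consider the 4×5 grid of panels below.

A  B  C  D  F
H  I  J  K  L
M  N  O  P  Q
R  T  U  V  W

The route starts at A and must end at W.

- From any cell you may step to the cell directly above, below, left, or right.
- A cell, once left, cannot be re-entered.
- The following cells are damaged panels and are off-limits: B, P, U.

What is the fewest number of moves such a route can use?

The Manhattan distance from A to W is |1−4| + |1−5| = 7, so at least 7 moves are needed.
A route of 7 moves achieves this: A → H → I → J → K → L → Q → W.
Since 7 matches the lower bound, it is optimal.

7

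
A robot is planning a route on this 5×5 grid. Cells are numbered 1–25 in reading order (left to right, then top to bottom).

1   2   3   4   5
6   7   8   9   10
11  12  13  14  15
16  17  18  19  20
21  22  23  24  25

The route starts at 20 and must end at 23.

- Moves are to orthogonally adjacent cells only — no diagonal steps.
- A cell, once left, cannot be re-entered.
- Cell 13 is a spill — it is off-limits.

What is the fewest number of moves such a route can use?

3

The Manhattan distance from 20 to 23 is |4−5| + |5−3| = 3, so at least 3 moves are needed.
A route of 3 moves achieves this: 20 → 25 → 24 → 23.
Since 3 matches the lower bound, it is optimal.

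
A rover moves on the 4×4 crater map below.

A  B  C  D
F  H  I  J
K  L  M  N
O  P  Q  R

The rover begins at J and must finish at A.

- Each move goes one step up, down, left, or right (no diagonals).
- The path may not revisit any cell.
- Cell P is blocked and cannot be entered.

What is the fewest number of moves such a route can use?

The Manhattan distance from J to A is |2−1| + |4−1| = 4, so at least 4 moves are needed.
A route of 4 moves achieves this: J → D → C → B → A.
Since 4 matches the lower bound, it is optimal.

4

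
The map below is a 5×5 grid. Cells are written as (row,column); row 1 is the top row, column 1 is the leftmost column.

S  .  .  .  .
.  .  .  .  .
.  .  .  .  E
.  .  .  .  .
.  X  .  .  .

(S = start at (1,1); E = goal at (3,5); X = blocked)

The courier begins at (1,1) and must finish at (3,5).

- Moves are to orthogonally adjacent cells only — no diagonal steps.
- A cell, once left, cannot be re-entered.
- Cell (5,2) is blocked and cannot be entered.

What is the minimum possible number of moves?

6

The Manhattan distance from (1,1) to (3,5) is |1−3| + |1−5| = 6, so at least 6 moves are needed.
A route of 6 moves achieves this: (1,1) → (2,1) → (3,1) → (3,2) → (3,3) → (3,4) → (3,5).
Since 6 matches the lower bound, it is optimal.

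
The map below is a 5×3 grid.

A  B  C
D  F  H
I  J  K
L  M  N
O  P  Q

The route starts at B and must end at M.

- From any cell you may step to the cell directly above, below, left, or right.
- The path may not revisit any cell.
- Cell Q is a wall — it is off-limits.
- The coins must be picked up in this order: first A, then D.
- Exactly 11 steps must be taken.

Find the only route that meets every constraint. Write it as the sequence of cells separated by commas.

B, A, D, F, H, K, J, I, L, O, P, M

The waypoints must appear in the order A, D, with no cell reused.
Route from B: left 1 to A, down 1 to D, right 2 to H, down 1 to K, left 2 to I, down 2 to O, right 1 to P, up 1 to M — 11 moves in all.
Check: order respected (A at step 1, D at step 2); 11 moves as required.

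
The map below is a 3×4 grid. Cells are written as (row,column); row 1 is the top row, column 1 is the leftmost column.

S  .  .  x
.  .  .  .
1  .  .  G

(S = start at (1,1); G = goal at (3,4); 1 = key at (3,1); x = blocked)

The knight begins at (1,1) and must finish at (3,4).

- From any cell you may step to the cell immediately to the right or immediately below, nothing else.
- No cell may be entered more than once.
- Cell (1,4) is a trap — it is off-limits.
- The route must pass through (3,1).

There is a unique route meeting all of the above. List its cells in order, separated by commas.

Moves only go right or down, so the column and row indices never decrease.
Route from (1,1): down 2 to (3,1), right 3 to (3,4) — 5 moves in all.
Check: all required cells visited.

(1,1), (2,1), (3,1), (3,2), (3,3), (3,4)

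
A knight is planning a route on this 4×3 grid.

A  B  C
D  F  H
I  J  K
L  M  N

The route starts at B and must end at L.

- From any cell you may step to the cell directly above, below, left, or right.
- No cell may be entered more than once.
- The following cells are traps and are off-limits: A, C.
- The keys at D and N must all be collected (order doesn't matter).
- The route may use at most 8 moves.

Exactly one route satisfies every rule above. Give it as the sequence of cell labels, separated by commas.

Any route must reach D and N and still end at L within 8 moves, so the order of the required stops is forced.
Route from B: down to F, left to D, down to I, 2× right (reaching K), down to N, 2× left (reaching L) — 8 moves in all.
Check: all required cells visited; 8 ≤ 8 moves.

B, F, D, I, J, K, N, M, L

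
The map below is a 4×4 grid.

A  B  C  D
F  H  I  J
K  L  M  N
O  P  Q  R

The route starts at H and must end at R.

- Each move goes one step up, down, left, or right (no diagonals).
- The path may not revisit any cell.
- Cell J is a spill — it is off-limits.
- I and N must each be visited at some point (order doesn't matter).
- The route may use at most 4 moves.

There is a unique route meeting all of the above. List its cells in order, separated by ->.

Any route must reach I and N and still end at R within 4 moves, so the order of the required stops is forced.
Route from H: right 1 to I, down 1 to M, right 1 to N, down 1 to R — 4 moves in all.
Check: all required cells visited; 4 ≤ 4 moves.

H -> I -> M -> N -> R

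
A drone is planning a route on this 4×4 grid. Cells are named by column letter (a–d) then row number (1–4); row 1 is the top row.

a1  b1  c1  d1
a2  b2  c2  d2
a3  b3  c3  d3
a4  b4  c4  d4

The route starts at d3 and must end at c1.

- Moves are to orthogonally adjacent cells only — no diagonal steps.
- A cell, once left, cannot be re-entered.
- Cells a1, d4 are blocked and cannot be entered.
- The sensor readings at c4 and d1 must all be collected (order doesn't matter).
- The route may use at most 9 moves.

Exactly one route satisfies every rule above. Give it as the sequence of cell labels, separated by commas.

d3, c3, c4, b4, b3, b2, c2, d2, d1, c1

The budget equals the shortest possible length, so every move has to be on a shortest route through the required cells.
Route from d3: left 1 to c3, down 1 to c4, left 1 to b4, up 2 to b2, right 2 to d2, up 1 to d1, left 1 to c1 — 9 moves in all.
Check: all required cells visited; 9 ≤ 9 moves.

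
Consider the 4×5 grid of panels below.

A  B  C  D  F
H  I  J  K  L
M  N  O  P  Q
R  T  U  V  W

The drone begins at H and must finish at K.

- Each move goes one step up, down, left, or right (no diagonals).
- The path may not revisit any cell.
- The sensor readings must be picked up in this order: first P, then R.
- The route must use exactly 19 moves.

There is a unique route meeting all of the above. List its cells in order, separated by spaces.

The waypoints must appear in the order P, R, with no cell reused.
Route from H: up 1 to A, right 4 to F, down 3 to W, left 1 to V, up 1 to P, left 1 to O, down 1 to U, left 2 to R, up 1 to M, right 1 to N, up 1 to I, right 2 to K — 19 moves in all.
Check: order respected (P at step 10, R at step 14); 19 moves as required.

H A B C D F L Q W V P O U T R M N I J K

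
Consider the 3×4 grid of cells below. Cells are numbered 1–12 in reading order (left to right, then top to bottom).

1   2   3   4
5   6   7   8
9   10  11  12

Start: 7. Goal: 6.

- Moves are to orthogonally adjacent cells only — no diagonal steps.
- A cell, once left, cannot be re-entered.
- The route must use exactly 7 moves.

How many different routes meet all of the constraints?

6

Need simple routes of exactly 7 moves from 7 to 6 (Manhattan distance 1, so 3 moves are spent on a detour and 3 undoing it).
Enumerating: 7 3 2 1 5 9 10 6 | 7 3 4 8 12 11 10 6 | 7 11 10 9 5 1 2 6 | 7 11 12 8 4 3 2 6 | 7 8 4 3 2 1 5 6 | 7 8 12 11 10 9 5 6.
That gives 6 routes.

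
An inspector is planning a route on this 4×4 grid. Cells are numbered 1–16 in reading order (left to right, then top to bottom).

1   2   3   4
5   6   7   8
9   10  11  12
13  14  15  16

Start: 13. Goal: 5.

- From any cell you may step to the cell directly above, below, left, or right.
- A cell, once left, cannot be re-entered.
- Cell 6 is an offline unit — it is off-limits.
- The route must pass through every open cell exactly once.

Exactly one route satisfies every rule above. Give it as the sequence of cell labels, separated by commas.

13, 9, 10, 14, 15, 16, 12, 11, 7, 8, 4, 3, 2, 1, 5

Need to visit all 15 open cells exactly once, starting at 13 and ending at 5.
Cell 16 has only two open neighbours (12 and 15), so the path must pass straight through it: one of those is the cell it's entered from and the other is where it exits.
Route from 13: up 1 to 9, right 1 to 10, down 1 to 14, right 2 to 16, up 1 to 12, left 1 to 11, up 1 to 7, right 1 to 8, up 1 to 4, left 3 to 1, down 1 to 5 — 14 moves in all.
Check: all 15 open cells covered.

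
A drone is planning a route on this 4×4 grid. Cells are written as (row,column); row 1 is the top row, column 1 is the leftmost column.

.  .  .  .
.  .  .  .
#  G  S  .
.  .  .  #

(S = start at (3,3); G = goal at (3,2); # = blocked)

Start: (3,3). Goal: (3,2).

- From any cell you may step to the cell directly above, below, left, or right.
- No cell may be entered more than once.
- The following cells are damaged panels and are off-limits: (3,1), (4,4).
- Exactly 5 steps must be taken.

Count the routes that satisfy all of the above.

Need simple routes of exactly 5 moves from (3,3) to (3,2) (Manhattan distance 1, so 2 moves are spent on a detour and 2 undoing it).
Enumerating: (3,3) (2,3) (1,3) (1,2) (2,2) (3,2) | (3,3) (3,4) (2,4) (2,3) (2,2) (3,2).
That gives 2 routes.

2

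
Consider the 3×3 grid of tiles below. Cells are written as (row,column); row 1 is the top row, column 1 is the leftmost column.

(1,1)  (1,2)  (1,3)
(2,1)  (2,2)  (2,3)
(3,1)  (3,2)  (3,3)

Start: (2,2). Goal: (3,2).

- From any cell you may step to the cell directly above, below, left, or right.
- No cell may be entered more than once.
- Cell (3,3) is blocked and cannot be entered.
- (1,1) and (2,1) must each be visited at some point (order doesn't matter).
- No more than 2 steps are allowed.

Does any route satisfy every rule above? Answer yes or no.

Even ignoring the no-revisit rule, getting from (2,2) to (3,2), taking the cheapest ordering (2,2) → (1,1) → (2,1) → (3,2) needs at least 2 + 1 + 2 = 5 moves (Manhattan distance per leg), which exceeds the 2-move limit.

no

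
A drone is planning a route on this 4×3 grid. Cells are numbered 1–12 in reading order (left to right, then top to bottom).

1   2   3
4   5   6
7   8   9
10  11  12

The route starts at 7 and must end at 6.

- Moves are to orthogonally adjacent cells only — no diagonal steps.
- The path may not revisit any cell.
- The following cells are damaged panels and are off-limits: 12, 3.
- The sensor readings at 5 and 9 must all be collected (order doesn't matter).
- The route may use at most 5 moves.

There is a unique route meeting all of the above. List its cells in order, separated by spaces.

Any route must reach 5 and 9 and still end at 6 within 5 moves, so the order of the required stops is forced.
Route from 7: up 1 to 4, right 1 to 5, down 1 to 8, right 1 to 9, up 1 to 6 — 5 moves in all.
Check: all required cells visited; 5 ≤ 5 moves.

7 4 5 8 9 6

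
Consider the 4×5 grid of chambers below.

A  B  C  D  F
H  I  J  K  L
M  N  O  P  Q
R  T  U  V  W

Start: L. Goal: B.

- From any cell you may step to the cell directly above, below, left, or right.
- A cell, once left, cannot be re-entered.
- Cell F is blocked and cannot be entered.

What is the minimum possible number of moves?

The Manhattan distance from L to B is |2−1| + |5−2| = 4, so at least 4 moves are needed.
A route of 4 moves achieves this: L → K → D → C → B.
Since 4 matches the lower bound, it is optimal.

4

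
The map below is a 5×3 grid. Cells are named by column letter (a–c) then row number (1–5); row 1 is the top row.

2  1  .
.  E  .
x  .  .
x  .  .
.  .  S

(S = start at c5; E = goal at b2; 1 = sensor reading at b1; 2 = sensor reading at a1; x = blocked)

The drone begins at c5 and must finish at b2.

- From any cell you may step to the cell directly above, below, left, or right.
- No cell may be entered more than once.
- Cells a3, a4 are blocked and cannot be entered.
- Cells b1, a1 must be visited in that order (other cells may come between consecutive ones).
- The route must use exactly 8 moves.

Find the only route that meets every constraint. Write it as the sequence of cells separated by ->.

The waypoints must appear in the order b1, a1, with no cell reused.
Route from c5: 4× up (reaching c1), 2× left (reaching a1), down to a2, right to b2 — 8 moves in all.
Check: order respected (1 at step 5, 2 at step 6); 8 moves as required.

c5 -> c4 -> c3 -> c2 -> c1 -> b1 -> a1 -> a2 -> b2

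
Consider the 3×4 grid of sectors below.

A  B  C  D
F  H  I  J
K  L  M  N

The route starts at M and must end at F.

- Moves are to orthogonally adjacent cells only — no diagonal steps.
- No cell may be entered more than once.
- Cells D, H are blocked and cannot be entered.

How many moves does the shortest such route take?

The Manhattan distance from M to F is |3−2| + |3−1| = 3, so at least 3 moves are needed.
A route of 3 moves achieves this: M → L → K → F.
Since 3 matches the lower bound, it is optimal.

3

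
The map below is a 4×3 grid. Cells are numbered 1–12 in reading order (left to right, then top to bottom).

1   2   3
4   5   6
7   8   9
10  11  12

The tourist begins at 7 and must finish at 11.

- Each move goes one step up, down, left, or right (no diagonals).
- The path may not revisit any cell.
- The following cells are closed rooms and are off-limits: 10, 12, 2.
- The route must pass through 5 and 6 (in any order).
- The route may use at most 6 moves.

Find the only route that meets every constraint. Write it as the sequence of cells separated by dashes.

The 6-move cap with required stops at 5, 6 leaves no slack for detours.
Route from 7: up 1 to 4, right 2 to 6, down 1 to 9, left 1 to 8, down 1 to 11 — 6 moves in all.
Check: all required cells visited; 6 ≤ 6 moves.

7 - 4 - 5 - 6 - 9 - 8 - 11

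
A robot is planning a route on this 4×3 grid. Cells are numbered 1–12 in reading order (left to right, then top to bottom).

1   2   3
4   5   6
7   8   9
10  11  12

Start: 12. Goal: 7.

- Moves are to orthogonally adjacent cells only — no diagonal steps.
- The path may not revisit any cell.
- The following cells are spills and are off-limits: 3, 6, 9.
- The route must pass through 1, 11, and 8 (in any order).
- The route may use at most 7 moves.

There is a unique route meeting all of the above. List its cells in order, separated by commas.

The 7-move cap with required stops at 1, 11, 8 leaves no slack for detours.
Route from 12: left 1 to 11, up 3 to 2, left 1 to 1, down 2 to 7 — 7 moves in all.
Check: all required cells visited; 7 ≤ 7 moves.

12, 11, 8, 5, 2, 1, 4, 7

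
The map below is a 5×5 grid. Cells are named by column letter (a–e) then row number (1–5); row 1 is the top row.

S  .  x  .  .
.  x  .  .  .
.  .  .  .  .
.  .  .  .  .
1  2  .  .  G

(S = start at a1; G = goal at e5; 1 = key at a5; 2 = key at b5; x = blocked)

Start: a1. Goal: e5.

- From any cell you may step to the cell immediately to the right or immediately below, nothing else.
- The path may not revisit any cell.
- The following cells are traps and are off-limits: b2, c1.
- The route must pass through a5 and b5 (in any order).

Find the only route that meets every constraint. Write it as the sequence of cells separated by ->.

a1 -> a2 -> a3 -> a4 -> a5 -> b5 -> c5 -> d5 -> e5

Moves only go right or down, so the column and row indices never decrease.
Route from a1: 4× down (reaching a5), 4× right (reaching e5) — 8 moves in all.
Check: all required cells visited.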